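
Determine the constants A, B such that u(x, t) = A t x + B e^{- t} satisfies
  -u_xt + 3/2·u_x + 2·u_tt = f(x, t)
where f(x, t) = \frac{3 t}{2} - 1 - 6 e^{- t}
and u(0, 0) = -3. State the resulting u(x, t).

Answer: u(x, t) = t x - 3 e^{- t}

Derivation:
Substitute the ansatz u = A t x + B e^{- t} into the left-hand side.
Derivatives of the ansatz:
  u_xt = A
  u_x = A t
  u_tt = B e^{- t}
Term by term:
  -u_xt = - A
  3/2·u_x = \frac{3 A t}{2}
  2·u_tt = 2 B e^{- t}
So the left-hand side equals
  \frac{3 A t}{2} - A + 2 B e^{- t}
This must equal f(x, t) = \frac{3 t}{2} - 1 - 6 e^{- t} identically.
Matching coefficients of the independent functions:
  [constant term]:  - A = -1
  [t]:  \frac{3 A}{2} = \frac{3}{2}
  [e^{- t}]:  2 B = -6
Solving: A = 1, B = -3.
Check against the point condition:
  u(0, 0) = -3  ⟹  B = -3  ✓
Hence u(x, t) = t x - 3 e^{- t}.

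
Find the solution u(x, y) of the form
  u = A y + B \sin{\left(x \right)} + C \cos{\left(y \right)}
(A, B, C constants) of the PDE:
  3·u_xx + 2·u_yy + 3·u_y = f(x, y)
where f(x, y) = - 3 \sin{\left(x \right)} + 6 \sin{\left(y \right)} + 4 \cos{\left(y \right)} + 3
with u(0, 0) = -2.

Substitute the ansatz u = A y + B \sin{\left(x \right)} + C \cos{\left(y \right)} into the left-hand side.
Derivatives of the ansatz:
  u_xx = - B \sin{\left(x \right)}
  u_yy = - C \cos{\left(y \right)}
  u_y = A - C \sin{\left(y \right)}
Term by term:
  3·u_xx = - 3 B \sin{\left(x \right)}
  2·u_yy = - 2 C \cos{\left(y \right)}
  3·u_y = 3 A - 3 C \sin{\left(y \right)}
So the left-hand side equals
  3 A - 3 B \sin{\left(x \right)} - 3 C \sin{\left(y \right)} - 2 C \cos{\left(y \right)}
This must equal f(x, y) = - 3 \sin{\left(x \right)} + 6 \sin{\left(y \right)} + 4 \cos{\left(y \right)} + 3 identically.
Matching coefficients of the independent functions:
  [constant term]:  3 A = 3
  [\sin{\left(x \right)}]:  - 3 B = -3
  [\sin{\left(y \right)}]:  - 3 C = 6
  [\cos{\left(y \right)}]:  - 2 C = 4
Solving: A = 1, B = 1, C = -2.
Check against the point condition:
  u(0, 0) = -2  ⟹  C = -2  ✓
Hence u(x, y) = y + \sin{\left(x \right)} - 2 \cos{\left(y \right)}.

Answer: u(x, y) = y + \sin{\left(x \right)} - 2 \cos{\left(y \right)}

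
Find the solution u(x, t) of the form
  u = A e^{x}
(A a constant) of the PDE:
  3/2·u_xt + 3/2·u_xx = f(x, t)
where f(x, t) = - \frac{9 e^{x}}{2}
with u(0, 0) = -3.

Substitute the ansatz u = A e^{x} into the left-hand side.
Derivatives of the ansatz:
  u_xt = 0
  u_xx = A e^{x}
Term by term:
  3/2·u_xt = 0
  3/2·u_xx = \frac{3 A e^{x}}{2}
So the left-hand side equals
  \frac{3 A e^{x}}{2}
This must equal f(x, t) = - \frac{9 e^{x}}{2} identically.
Matching coefficients of the independent functions:
  [e^{x}]:  \frac{3 A}{2} = - \frac{9}{2}
Solving: A = -3.
Check against the point condition:
  u(0, 0) = -3  ⟹  A = -3  ✓
Hence u(x, t) = - 3 e^{x}.

Answer: u(x, t) = - 3 e^{x}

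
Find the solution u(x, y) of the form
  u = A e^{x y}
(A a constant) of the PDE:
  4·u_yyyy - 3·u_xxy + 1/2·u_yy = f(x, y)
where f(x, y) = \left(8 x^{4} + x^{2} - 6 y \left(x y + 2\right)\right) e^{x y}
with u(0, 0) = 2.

Answer: u(x, y) = 2 e^{x y}

Derivation:
Substitute the ansatz u = A e^{x y} into the left-hand side.
Derivatives of the ansatz:
  u_yyyy = A x^{4} e^{x y}
  u_xxy = A x y^{2} e^{x y} + 2 A y e^{x y}
  u_yy = A x^{2} e^{x y}
Term by term:
  4·u_yyyy = 4 A x^{4} e^{x y}
  -3·u_xxy = - 3 A x y^{2} e^{x y} - 6 A y e^{x y}
  1/2·u_yy = \frac{A x^{2} e^{x y}}{2}
So the left-hand side equals
  4 A x^{4} e^{x y} + \frac{A x^{2} e^{x y}}{2} - 3 A x y^{2} e^{x y} - 6 A y e^{x y}
This must equal f(x, y) identically; expanded, f = 8 x^{4} e^{x y} + x^{2} e^{x y} - 6 x y^{2} e^{x y} - 12 y e^{x y}.
Matching coefficients of the independent functions:
  [x^{2} e^{x y}]:  \frac{A}{2} = 1
  [x^{4} e^{x y}]:  4 A = 8
  [y e^{x y}]:  - 6 A = -12
  [x y^{2} e^{x y}]:  - 3 A = -6
Solving: A = 2.
Check against the point condition:
  u(0, 0) = 2  ⟹  A = 2  ✓
Hence u(x, y) = 2 e^{x y}.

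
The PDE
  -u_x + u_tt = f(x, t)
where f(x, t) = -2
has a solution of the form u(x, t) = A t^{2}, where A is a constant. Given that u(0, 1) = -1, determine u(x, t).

Substitute the ansatz u = A t^{2} into the left-hand side.
Derivatives of the ansatz:
  u_x = 0
  u_tt = 2 A
Term by term:
  -u_x = 0
  u_tt = 2 A
So the left-hand side equals
  2 A
This must equal f(x, t) = -2 identically.
Matching coefficients of the independent functions:
  [constant term]:  2 A = -2
Solving: A = -1.
Check against the point condition:
  u(0, 1) = -1  ⟹  A = -1  ✓
Hence u(x, t) = - t^{2}.

Answer: u(x, t) = - t^{2}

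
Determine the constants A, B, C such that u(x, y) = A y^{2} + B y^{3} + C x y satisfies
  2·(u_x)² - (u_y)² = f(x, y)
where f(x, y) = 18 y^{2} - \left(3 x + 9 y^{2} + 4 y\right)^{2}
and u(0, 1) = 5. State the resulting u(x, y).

Substitute the ansatz u = A y^{2} + B y^{3} + C x y into the left-hand side.
Derivatives of the ansatz:
  u_x = C y
  u_y = 2 A y + 3 B y^{2} + C x
Term by term:
  2·(u_x)² = 2 C^{2} y^{2}
  -(u_y)² = - 4 A^{2} y^{2} - 12 A B y^{3} - 4 A C x y - 9 B^{2} y^{4} - 6 B C x y^{2} - C^{2} x^{2}
So the left-hand side equals
  - 4 A^{2} y^{2} - 12 A B y^{3} - 4 A C x y - 9 B^{2} y^{4} - 6 B C x y^{2} - C^{2} x^{2} + 2 C^{2} y^{2}
This must equal f(x, y) identically; expanded, f = - 9 x^{2} - 54 x y^{2} - 24 x y - 81 y^{4} - 72 y^{3} + 2 y^{2}.
Matching coefficients of the independent functions:
  [x^{2}]:  - C^{2} = -9
  [y^{2}]:  - 4 A^{2} + 2 C^{2} = 2
  [y^{3}]:  - 12 A B = -72
  [y^{4}]:  - 9 B^{2} = -81
  [x y]:  - 4 A C = -24
  [x y^{2}]:  - 6 B C = -54
These equations allow (A, B, C) = (-2, -3, -3) or (2, 3, 3).
Impose the point condition(s):
  u(0, 1) = 5  ⟹  A + B = 5
Only A = 2, B = 3, C = 3 satisfies everything.
Hence u(x, y) = 3 x y + 3 y^{3} + 2 y^{2}.

Answer: u(x, y) = 3 x y + 3 y^{3} + 2 y^{2}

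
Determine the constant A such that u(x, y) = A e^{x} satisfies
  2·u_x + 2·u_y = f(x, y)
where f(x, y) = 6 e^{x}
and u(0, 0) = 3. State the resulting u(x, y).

Answer: u(x, y) = 3 e^{x}

Derivation:
Substitute the ansatz u = A e^{x} into the left-hand side.
Derivatives of the ansatz:
  u_x = A e^{x}
  u_y = 0
Term by term:
  2·u_x = 2 A e^{x}
  2·u_y = 0
So the left-hand side equals
  2 A e^{x}
This must equal f(x, y) = 6 e^{x} identically.
Matching coefficients of the independent functions:
  [e^{x}]:  2 A = 6
Solving: A = 3.
Check against the point condition:
  u(0, 0) = 3  ⟹  A = 3  ✓
Hence u(x, y) = 3 e^{x}.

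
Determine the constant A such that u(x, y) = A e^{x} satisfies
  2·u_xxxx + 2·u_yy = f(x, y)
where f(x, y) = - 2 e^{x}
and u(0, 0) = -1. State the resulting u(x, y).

Substitute the ansatz u = A e^{x} into the left-hand side.
Derivatives of the ansatz:
  u_xxxx = A e^{x}
  u_yy = 0
Term by term:
  2·u_xxxx = 2 A e^{x}
  2·u_yy = 0
So the left-hand side equals
  2 A e^{x}
This must equal f(x, y) = - 2 e^{x} identically.
Matching coefficients of the independent functions:
  [e^{x}]:  2 A = -2
Solving: A = -1.
Check against the point condition:
  u(0, 0) = -1  ⟹  A = -1  ✓
Hence u(x, y) = - e^{x}.

Answer: u(x, y) = - e^{x}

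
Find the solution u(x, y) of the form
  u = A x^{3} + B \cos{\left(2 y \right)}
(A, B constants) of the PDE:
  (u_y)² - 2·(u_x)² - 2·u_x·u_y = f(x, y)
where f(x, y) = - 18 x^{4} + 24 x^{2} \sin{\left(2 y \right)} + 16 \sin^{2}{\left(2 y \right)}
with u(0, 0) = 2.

Substitute the ansatz u = A x^{3} + B \cos{\left(2 y \right)} into the left-hand side.
Derivatives of the ansatz:
  u_y = - 2 B \sin{\left(2 y \right)}
  u_x = 3 A x^{2}
Term by term:
  (u_y)² = 4 B^{2} \sin^{2}{\left(2 y \right)}
  -2·(u_x)² = - 18 A^{2} x^{4}
  -2·u_x·u_y = 12 A B x^{2} \sin{\left(2 y \right)}
So the left-hand side equals
  - 18 A^{2} x^{4} + 12 A B x^{2} \sin{\left(2 y \right)} + 4 B^{2} \sin^{2}{\left(2 y \right)}
This must equal f(x, y) = - 18 x^{4} + 24 x^{2} \sin{\left(2 y \right)} + 16 \sin^{2}{\left(2 y \right)} identically.
Matching coefficients of the independent functions:
  [x^{4}]:  - 18 A^{2} = -18
  [x^{2} \sin{\left(2 y \right)}]:  12 A B = 24
  [\sin^{2}{\left(2 y \right)}]:  4 B^{2} = 16
These equations allow (A, B) = (-1, -2) or (1, 2).
Impose the point condition(s):
  u(0, 0) = 2  ⟹  B = 2
Only A = 1, B = 2 satisfies everything.
Hence u(x, y) = x^{3} + 2 \cos{\left(2 y \right)}.

Answer: u(x, y) = x^{3} + 2 \cos{\left(2 y \right)}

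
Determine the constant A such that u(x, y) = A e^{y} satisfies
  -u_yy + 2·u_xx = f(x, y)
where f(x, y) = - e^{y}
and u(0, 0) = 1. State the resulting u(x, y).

Substitute the ansatz u = A e^{y} into the left-hand side.
Derivatives of the ansatz:
  u_yy = A e^{y}
  u_xx = 0
Term by term:
  -u_yy = - A e^{y}
  2·u_xx = 0
So the left-hand side equals
  - A e^{y}
This must equal f(x, y) = - e^{y} identically.
Matching coefficients of the independent functions:
  [e^{y}]:  - A = -1
Solving: A = 1.
Check against the point condition:
  u(0, 0) = 1  ⟹  A = 1  ✓
Hence u(x, y) = e^{y}.

Answer: u(x, y) = e^{y}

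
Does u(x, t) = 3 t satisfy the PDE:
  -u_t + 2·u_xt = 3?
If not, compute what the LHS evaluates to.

Evaluate each term of the left-hand side for u = 3 t.
Derivatives:
  u_t = 3
  u_xt = 0
Terms:
  -u_t = -3
  2·u_xt = 0
Sum: LHS = -3
Given right-hand side: 3. Difference LHS − RHS = -6 ≠ 0, so u is not a solution.

Answer: No, the LHS evaluates to -3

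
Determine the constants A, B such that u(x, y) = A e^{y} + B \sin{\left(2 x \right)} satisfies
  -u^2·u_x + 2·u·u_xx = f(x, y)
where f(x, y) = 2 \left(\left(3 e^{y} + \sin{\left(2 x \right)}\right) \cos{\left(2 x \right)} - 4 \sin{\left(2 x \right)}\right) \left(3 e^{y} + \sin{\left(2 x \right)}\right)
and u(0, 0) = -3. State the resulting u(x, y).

Substitute the ansatz u = A e^{y} + B \sin{\left(2 x \right)} into the left-hand side.
Derivatives of the ansatz:
  u_x = 2 B \cos{\left(2 x \right)}
  u_xx = - 4 B \sin{\left(2 x \right)}
Term by term:
  -u^2·u_x = - 2 A^{2} B e^{2 y} \cos{\left(2 x \right)} - 4 A B^{2} e^{y} \sin{\left(2 x \right)} \cos{\left(2 x \right)} - 2 B^{3} \sin^{2}{\left(2 x \right)} \cos{\left(2 x \right)}
  2·u·u_xx = - 8 A B e^{y} \sin{\left(2 x \right)} - 8 B^{2} \sin^{2}{\left(2 x \right)}
So the left-hand side equals
  - 2 A^{2} B e^{2 y} \cos{\left(2 x \right)} - 4 A B^{2} e^{y} \sin{\left(2 x \right)} \cos{\left(2 x \right)} - 8 A B e^{y} \sin{\left(2 x \right)} - 2 B^{3} \sin^{2}{\left(2 x \right)} \cos{\left(2 x \right)} - 8 B^{2} \sin^{2}{\left(2 x \right)}
This must equal f(x, y) identically; expanded, f = 18 e^{2 y} \cos{\left(2 x \right)} + 12 e^{y} \sin{\left(2 x \right)} \cos{\left(2 x \right)} - 24 e^{y} \sin{\left(2 x \right)} + 2 \sin^{2}{\left(2 x \right)} \cos{\left(2 x \right)} - 8 \sin^{2}{\left(2 x \right)}.
Matching coefficients of the independent functions:
  [e^{y} \sin{\left(2 x \right)}]:  - 8 A B = -24
  [e^{2 y} \cos{\left(2 x \right)}]:  - 2 A^{2} B = 18
  [\sin^{2}{\left(2 x \right)} \cos{\left(2 x \right)}]:  - 2 B^{3} = 2
  [e^{y} \sin{\left(2 x \right)} \cos{\left(2 x \right)}]:  - 4 A B^{2} = 12
  [\sin^{2}{\left(2 x \right)}]:  - 8 B^{2} = -8
Solving: A = -3, B = -1.
Check against the point condition:
  u(0, 0) = -3  ⟹  A = -3  ✓
Hence u(x, y) = - 3 e^{y} - \sin{\left(2 x \right)}.

Answer: u(x, y) = - 3 e^{y} - \sin{\left(2 x \right)}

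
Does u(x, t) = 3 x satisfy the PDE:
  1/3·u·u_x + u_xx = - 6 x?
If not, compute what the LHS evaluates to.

Evaluate each term of the left-hand side for u = 3 x.
Derivatives:
  u_x = 3
  u_xx = 0
Terms:
  1/3·u·u_x = 3 x
  u_xx = 0
Sum: LHS = 3 x
Given right-hand side: - 6 x. Difference LHS − RHS = 9 x ≠ 0, so u is not a solution.

Answer: No, the LHS evaluates to 3 x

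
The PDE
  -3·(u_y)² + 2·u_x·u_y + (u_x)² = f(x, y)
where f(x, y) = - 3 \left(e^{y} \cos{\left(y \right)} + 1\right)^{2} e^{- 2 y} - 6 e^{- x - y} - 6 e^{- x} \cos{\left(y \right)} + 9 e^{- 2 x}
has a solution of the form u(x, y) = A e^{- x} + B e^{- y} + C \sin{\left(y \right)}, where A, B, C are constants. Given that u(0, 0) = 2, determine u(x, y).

Substitute the ansatz u = A e^{- x} + B e^{- y} + C \sin{\left(y \right)} into the left-hand side.
Derivatives of the ansatz:
  u_y = - B e^{- y} + C \cos{\left(y \right)}
  u_x = - A e^{- x}
Term by term:
  -3·(u_y)² = - 3 B^{2} e^{- 2 y} + 6 B C e^{- y} \cos{\left(y \right)} - 3 C^{2} \cos^{2}{\left(y \right)}
  2·u_x·u_y = 2 A B e^{- x} e^{- y} - 2 A C e^{- x} \cos{\left(y \right)}
  (u_x)² = A^{2} e^{- 2 x}
So the left-hand side equals
  A^{2} e^{- 2 x} + 2 A B e^{- x} e^{- y} - 2 A C e^{- x} \cos{\left(y \right)} - 3 B^{2} e^{- 2 y} + 6 B C e^{- y} \cos{\left(y \right)} - 3 C^{2} \cos^{2}{\left(y \right)}
This must equal f(x, y) identically; expanded, f = - 3 \cos^{2}{\left(y \right)} - 6 e^{- y} \cos{\left(y \right)} - 3 e^{- 2 y} - 6 e^{- x} \cos{\left(y \right)} - 6 e^{- x} e^{- y} + 9 e^{- 2 x}.
Matching coefficients of the independent functions:
  [e^{- x} e^{- y}]:  2 A B = -6
  [e^{- x} \cos{\left(y \right)}]:  - 2 A C = -6
  [e^{- y} \cos{\left(y \right)}]:  6 B C = -6
  [e^{- 2 x}]:  A^{2} = 9
  [e^{- 2 y}]:  - 3 B^{2} = -3
  [\cos^{2}{\left(y \right)}]:  - 3 C^{2} = -3
These equations allow (A, B, C) = (-3, 1, -1) or (3, -1, 1).
Impose the point condition(s):
  u(0, 0) = 2  ⟹  A + B = 2
Only A = 3, B = -1, C = 1 satisfies everything.
Hence u(x, y) = \sin{\left(y \right)} - e^{- y} + 3 e^{- x}.

Answer: u(x, y) = \sin{\left(y \right)} - e^{- y} + 3 e^{- x}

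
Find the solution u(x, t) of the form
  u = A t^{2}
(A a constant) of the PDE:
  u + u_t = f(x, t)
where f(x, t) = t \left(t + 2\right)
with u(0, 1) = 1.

Substitute the ansatz u = A t^{2} into the left-hand side.
Derivatives of the ansatz:
  u_t = 2 A t
Term by term:
  u = A t^{2}
  u_t = 2 A t
So the left-hand side equals
  A t^{2} + 2 A t
This must equal f(x, t) identically; expanded, f = t^{2} + 2 t.
Matching coefficients of the independent functions:
  [t]:  2 A = 2
  [t^{2}]:  A = 1
Solving: A = 1.
Check against the point condition:
  u(0, 1) = 1  ⟹  A = 1  ✓
Hence u(x, t) = t^{2}.

Answer: u(x, t) = t^{2}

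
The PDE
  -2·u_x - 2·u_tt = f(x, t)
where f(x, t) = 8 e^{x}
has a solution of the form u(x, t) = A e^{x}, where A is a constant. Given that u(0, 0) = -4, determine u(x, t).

Substitute the ansatz u = A e^{x} into the left-hand side.
Derivatives of the ansatz:
  u_x = A e^{x}
  u_tt = 0
Term by term:
  -2·u_x = - 2 A e^{x}
  -2·u_tt = 0
So the left-hand side equals
  - 2 A e^{x}
This must equal f(x, t) = 8 e^{x} identically.
Matching coefficients of the independent functions:
  [e^{x}]:  - 2 A = 8
Solving: A = -4.
Check against the point condition:
  u(0, 0) = -4  ⟹  A = -4  ✓
Hence u(x, t) = - 4 e^{x}.

Answer: u(x, t) = - 4 e^{x}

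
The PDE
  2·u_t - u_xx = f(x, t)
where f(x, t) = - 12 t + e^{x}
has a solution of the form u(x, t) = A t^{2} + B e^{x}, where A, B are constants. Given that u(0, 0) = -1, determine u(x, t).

Answer: u(x, t) = - 3 t^{2} - e^{x}

Derivation:
Substitute the ansatz u = A t^{2} + B e^{x} into the left-hand side.
Derivatives of the ansatz:
  u_t = 2 A t
  u_xx = B e^{x}
Term by term:
  2·u_t = 4 A t
  -u_xx = - B e^{x}
So the left-hand side equals
  4 A t - B e^{x}
This must equal f(x, t) = - 12 t + e^{x} identically.
Matching coefficients of the independent functions:
  [t]:  4 A = -12
  [e^{x}]:  - B = 1
Solving: A = -3, B = -1.
Check against the point condition:
  u(0, 0) = -1  ⟹  B = -1  ✓
Hence u(x, t) = - 3 t^{2} - e^{x}.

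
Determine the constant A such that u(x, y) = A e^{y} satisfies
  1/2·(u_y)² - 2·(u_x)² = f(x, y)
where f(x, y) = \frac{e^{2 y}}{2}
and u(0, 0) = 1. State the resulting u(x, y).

Answer: u(x, y) = e^{y}

Derivation:
Substitute the ansatz u = A e^{y} into the left-hand side.
Derivatives of the ansatz:
  u_y = A e^{y}
  u_x = 0
Term by term:
  1/2·(u_y)² = \frac{A^{2} e^{2 y}}{2}
  -2·(u_x)² = 0
So the left-hand side equals
  \frac{A^{2} e^{2 y}}{2}
This must equal f(x, y) = \frac{e^{2 y}}{2} identically.
Matching coefficients of the independent functions:
  [e^{2 y}]:  \frac{A^{2}}{2} = \frac{1}{2}
These equations allow (A) = (-1) or (1).
Impose the point condition(s):
  u(0, 0) = 1  ⟹  A = 1
Only A = 1 satisfies everything.
Hence u(x, y) = e^{y}.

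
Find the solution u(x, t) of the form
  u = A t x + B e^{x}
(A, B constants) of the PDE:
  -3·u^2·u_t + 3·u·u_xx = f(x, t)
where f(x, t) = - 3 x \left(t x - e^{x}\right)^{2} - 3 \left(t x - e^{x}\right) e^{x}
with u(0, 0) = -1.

Substitute the ansatz u = A t x + B e^{x} into the left-hand side.
Derivatives of the ansatz:
  u_t = A x
  u_xx = B e^{x}
Term by term:
  -3·u^2·u_t = - 3 A^{3} t^{2} x^{3} - 6 A^{2} B t x^{2} e^{x} - 3 A B^{2} x e^{2 x}
  3·u·u_xx = 3 A B t x e^{x} + 3 B^{2} e^{2 x}
So the left-hand side equals
  - 3 A^{3} t^{2} x^{3} - 6 A^{2} B t x^{2} e^{x} - 3 A B^{2} x e^{2 x} + 3 A B t x e^{x} + 3 B^{2} e^{2 x}
This must equal f(x, t) identically; expanded, f = - 3 t^{2} x^{3} + 6 t x^{2} e^{x} - 3 t x e^{x} - 3 x e^{2 x} + 3 e^{2 x}.
Matching coefficients of the independent functions:
  [t^{2} x^{3}]:  - 3 A^{3} = -3
  [x e^{2 x}]:  - 3 A B^{2} = -3
  [t x e^{x}]:  3 A B = -3
  [t x^{2} e^{x}]:  - 6 A^{2} B = 6
  [e^{2 x}]:  3 B^{2} = 3
Solving: A = 1, B = -1.
Check against the point condition:
  u(0, 0) = -1  ⟹  B = -1  ✓
Hence u(x, t) = t x - e^{x}.

Answer: u(x, t) = t x - e^{x}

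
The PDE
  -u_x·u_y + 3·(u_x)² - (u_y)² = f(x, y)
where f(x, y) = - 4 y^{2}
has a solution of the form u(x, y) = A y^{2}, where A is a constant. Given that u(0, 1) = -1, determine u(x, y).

Substitute the ansatz u = A y^{2} into the left-hand side.
Derivatives of the ansatz:
  u_x = 0
  u_y = 2 A y
Term by term:
  -u_x·u_y = 0
  3·(u_x)² = 0
  -(u_y)² = - 4 A^{2} y^{2}
So the left-hand side equals
  - 4 A^{2} y^{2}
This must equal f(x, y) = - 4 y^{2} identically.
Matching coefficients of the independent functions:
  [y^{2}]:  - 4 A^{2} = -4
These equations allow (A) = (-1) or (1).
Impose the point condition(s):
  u(0, 1) = -1  ⟹  A = -1
Only A = -1 satisfies everything.
Hence u(x, y) = - y^{2}.

Answer: u(x, y) = - y^{2}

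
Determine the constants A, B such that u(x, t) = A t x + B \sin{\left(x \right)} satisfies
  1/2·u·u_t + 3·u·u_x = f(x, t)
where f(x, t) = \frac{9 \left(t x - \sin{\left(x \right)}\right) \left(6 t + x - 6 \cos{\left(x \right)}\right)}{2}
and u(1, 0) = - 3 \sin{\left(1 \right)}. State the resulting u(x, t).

Answer: u(x, t) = 3 t x - 3 \sin{\left(x \right)}

Derivation:
Substitute the ansatz u = A t x + B \sin{\left(x \right)} into the left-hand side.
Derivatives of the ansatz:
  u_t = A x
  u_x = A t + B \cos{\left(x \right)}
Term by term:
  1/2·u·u_t = \frac{A^{2} t x^{2}}{2} + \frac{A B x \sin{\left(x \right)}}{2}
  3·u·u_x = 3 A^{2} t^{2} x + 3 A B t x \cos{\left(x \right)} + 3 A B t \sin{\left(x \right)} + 3 B^{2} \sin{\left(x \right)} \cos{\left(x \right)}
So the left-hand side equals
  3 A^{2} t^{2} x + \frac{A^{2} t x^{2}}{2} + 3 A B t x \cos{\left(x \right)} + 3 A B t \sin{\left(x \right)} + \frac{A B x \sin{\left(x \right)}}{2} + 3 B^{2} \sin{\left(x \right)} \cos{\left(x \right)}
This must equal f(x, t) identically; expanded, f = 27 t^{2} x + \frac{9 t x^{2}}{2} - 27 t x \cos{\left(x \right)} - 27 t \sin{\left(x \right)} - \frac{9 x \sin{\left(x \right)}}{2} + 27 \sin{\left(x \right)} \cos{\left(x \right)}.
Matching coefficients of the independent functions:
  [t x^{2}]:  \frac{A^{2}}{2} = \frac{9}{2}
  [t \sin{\left(x \right)}, t x \cos{\left(x \right)}]:  3 A B = -27
  [t^{2} x]:  3 A^{2} = 27
  [x \sin{\left(x \right)}]:  \frac{A B}{2} = - \frac{9}{2}
  [\sin{\left(x \right)} \cos{\left(x \right)}]:  3 B^{2} = 27
These equations allow (A, B) = (-3, 3) or (3, -3).
Impose the point condition(s):
  u(1, 0) = - 3 \sin{\left(1 \right)}  ⟹  B \sin{\left(1 \right)} = - 3 \sin{\left(1 \right)}
Only A = 3, B = -3 satisfies everything.
Hence u(x, t) = 3 t x - 3 \sin{\left(x \right)}.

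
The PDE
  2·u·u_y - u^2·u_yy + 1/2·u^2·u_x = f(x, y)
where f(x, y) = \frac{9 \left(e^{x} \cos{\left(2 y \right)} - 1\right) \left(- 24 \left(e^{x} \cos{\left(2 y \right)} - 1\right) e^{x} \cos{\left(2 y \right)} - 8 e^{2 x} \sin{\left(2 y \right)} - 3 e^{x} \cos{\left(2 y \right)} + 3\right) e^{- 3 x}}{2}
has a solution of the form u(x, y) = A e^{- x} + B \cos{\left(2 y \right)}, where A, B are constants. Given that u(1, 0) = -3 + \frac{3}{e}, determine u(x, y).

Substitute the ansatz u = A e^{- x} + B \cos{\left(2 y \right)} into the left-hand side.
Derivatives of the ansatz:
  u_y = - 2 B \sin{\left(2 y \right)}
  u_yy = - 4 B \cos{\left(2 y \right)}
  u_x = - A e^{- x}
Term by term:
  2·u·u_y = - 4 A B e^{- x} \sin{\left(2 y \right)} - 4 B^{2} \sin{\left(2 y \right)} \cos{\left(2 y \right)}
  -u^2·u_yy = 4 A^{2} B e^{- 2 x} \cos{\left(2 y \right)} + 8 A B^{2} e^{- x} \cos^{2}{\left(2 y \right)} + 4 B^{3} \cos^{3}{\left(2 y \right)}
  1/2·u^2·u_x = - \frac{A^{3} e^{- 3 x}}{2} - A^{2} B e^{- 2 x} \cos{\left(2 y \right)} - \frac{A B^{2} e^{- x} \cos^{2}{\left(2 y \right)}}{2}
So the left-hand side equals
  - \frac{A^{3} e^{- 3 x}}{2} + 3 A^{2} B e^{- 2 x} \cos{\left(2 y \right)} + \frac{15 A B^{2} e^{- x} \cos^{2}{\left(2 y \right)}}{2} - 4 A B e^{- x} \sin{\left(2 y \right)} + 4 B^{3} \cos^{3}{\left(2 y \right)} - 4 B^{2} \sin{\left(2 y \right)} \cos{\left(2 y \right)}
This must equal f(x, y) identically; expanded, f = - 36 \sin{\left(2 y \right)} \cos{\left(2 y \right)} - 108 \cos^{3}{\left(2 y \right)} + 36 e^{- x} \sin{\left(2 y \right)} + \frac{405 e^{- x} \cos^{2}{\left(2 y \right)}}{2} - 81 e^{- 2 x} \cos{\left(2 y \right)} - \frac{27 e^{- 3 x}}{2}.
Matching coefficients of the independent functions:
  [e^{- 2 x} \cos{\left(2 y \right)}]:  3 A^{2} B = -81
  [e^{- x} \sin{\left(2 y \right)}]:  - 4 A B = 36
  [e^{- x} \cos^{2}{\left(2 y \right)}]:  \frac{15 A B^{2}}{2} = \frac{405}{2}
  [\sin{\left(2 y \right)} \cos{\left(2 y \right)}]:  - 4 B^{2} = -36
  [e^{- 3 x}]:  - \frac{A^{3}}{2} = - \frac{27}{2}
  [\cos^{3}{\left(2 y \right)}]:  4 B^{3} = -108
Solving: A = 3, B = -3.
Check against the point condition:
  u(1, 0) = -3 + \frac{3}{e}  ⟹  \frac{A}{e} + B = -3 + \frac{3}{e}  ✓
Hence u(x, y) = - 3 \cos{\left(2 y \right)} + 3 e^{- x}.

Answer: u(x, y) = - 3 \cos{\left(2 y \right)} + 3 e^{- x}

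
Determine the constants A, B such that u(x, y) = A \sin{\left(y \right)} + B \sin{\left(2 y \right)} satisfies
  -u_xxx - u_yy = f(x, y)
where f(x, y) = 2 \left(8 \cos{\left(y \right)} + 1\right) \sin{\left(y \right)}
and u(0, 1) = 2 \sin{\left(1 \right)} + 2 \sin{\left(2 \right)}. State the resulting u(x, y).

Substitute the ansatz u = A \sin{\left(y \right)} + B \sin{\left(2 y \right)} into the left-hand side.
Derivatives of the ansatz:
  u_xxx = 0
  u_yy = - A \sin{\left(y \right)} - 4 B \sin{\left(2 y \right)}
Term by term:
  -u_xxx = 0
  -u_yy = A \sin{\left(y \right)} + 4 B \sin{\left(2 y \right)}
So the left-hand side equals
  A \sin{\left(y \right)} + 4 B \sin{\left(2 y \right)}
This must equal f(x, y) identically; expanded, f = 2 \sin{\left(y \right)} + 8 \sin{\left(2 y \right)}.
Matching coefficients of the independent functions:
  [\sin{\left(y \right)}]:  A = 2
  [\sin{\left(2 y \right)}]:  4 B = 8
Solving: A = 2, B = 2.
Check against the point condition:
  u(0, 1) = 2 \sin{\left(1 \right)} + 2 \sin{\left(2 \right)}  ⟹  A \sin{\left(1 \right)} + B \sin{\left(2 \right)} = 2 \sin{\left(1 \right)} + 2 \sin{\left(2 \right)}  ✓
Hence u(x, y) = 2 \sin{\left(y \right)} + 2 \sin{\left(2 y \right)}.

Answer: u(x, y) = 2 \sin{\left(y \right)} + 2 \sin{\left(2 y \right)}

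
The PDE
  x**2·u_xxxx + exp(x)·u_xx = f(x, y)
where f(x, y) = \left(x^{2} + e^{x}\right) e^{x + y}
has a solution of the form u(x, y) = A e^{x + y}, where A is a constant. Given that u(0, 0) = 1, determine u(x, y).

Substitute the ansatz u = A e^{x + y} into the left-hand side.
Derivatives of the ansatz:
  u_xxxx = A e^{x} e^{y}
  u_xx = A e^{x} e^{y}
Term by term:
  x**2·u_xxxx = A x^{2} e^{x} e^{y}
  exp(x)·u_xx = A e^{2 x} e^{y}
So the left-hand side equals
  A x^{2} e^{x} e^{y} + A e^{2 x} e^{y}
This must equal f(x, y) identically; expanded, f = x^{2} e^{x} e^{y} + e^{2 x} e^{y}.
Matching coefficients of the independent functions:
  [e^{2 x} e^{y}, x^{2} e^{x} e^{y}]:  A = 1
Solving: A = 1.
Check against the point condition:
  u(0, 0) = 1  ⟹  A = 1  ✓
Hence u(x, y) = e^{x + y}.

Answer: u(x, y) = e^{x + y}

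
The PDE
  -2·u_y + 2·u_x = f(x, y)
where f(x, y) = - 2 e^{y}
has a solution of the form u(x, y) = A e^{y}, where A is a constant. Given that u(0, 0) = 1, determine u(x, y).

Substitute the ansatz u = A e^{y} into the left-hand side.
Derivatives of the ansatz:
  u_y = A e^{y}
  u_x = 0
Term by term:
  -2·u_y = - 2 A e^{y}
  2·u_x = 0
So the left-hand side equals
  - 2 A e^{y}
This must equal f(x, y) = - 2 e^{y} identically.
Matching coefficients of the independent functions:
  [e^{y}]:  - 2 A = -2
Solving: A = 1.
Check against the point condition:
  u(0, 0) = 1  ⟹  A = 1  ✓
Hence u(x, y) = e^{y}.

Answer: u(x, y) = e^{y}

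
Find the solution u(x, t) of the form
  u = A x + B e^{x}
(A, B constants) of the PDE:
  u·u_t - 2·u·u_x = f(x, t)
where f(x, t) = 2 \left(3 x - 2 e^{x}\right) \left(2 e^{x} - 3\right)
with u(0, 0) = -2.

Substitute the ansatz u = A x + B e^{x} into the left-hand side.
Derivatives of the ansatz:
  u_t = 0
  u_x = A + B e^{x}
Term by term:
  u·u_t = 0
  -2·u·u_x = - 2 A^{2} x - 2 A B x e^{x} - 2 A B e^{x} - 2 B^{2} e^{2 x}
So the left-hand side equals
  - 2 A^{2} x - 2 A B x e^{x} - 2 A B e^{x} - 2 B^{2} e^{2 x}
This must equal f(x, t) identically; expanded, f = 12 x e^{x} - 18 x - 8 e^{2 x} + 12 e^{x}.
Matching coefficients of the independent functions:
  [x]:  - 2 A^{2} = -18
  [x e^{x}, e^{x}]:  - 2 A B = 12
  [e^{2 x}]:  - 2 B^{2} = -8
These equations allow (A, B) = (-3, 2) or (3, -2).
Impose the point condition(s):
  u(0, 0) = -2  ⟹  B = -2
Only A = 3, B = -2 satisfies everything.
Hence u(x, t) = 3 x - 2 e^{x}.

Answer: u(x, t) = 3 x - 2 e^{x}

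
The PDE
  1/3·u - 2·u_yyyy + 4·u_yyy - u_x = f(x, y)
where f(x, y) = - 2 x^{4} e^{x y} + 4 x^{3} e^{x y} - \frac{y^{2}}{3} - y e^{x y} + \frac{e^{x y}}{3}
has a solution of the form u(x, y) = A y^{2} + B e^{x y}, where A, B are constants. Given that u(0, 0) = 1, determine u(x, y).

Substitute the ansatz u = A y^{2} + B e^{x y} into the left-hand side.
Derivatives of the ansatz:
  u_yyyy = B x^{4} e^{x y}
  u_yyy = B x^{3} e^{x y}
  u_x = B y e^{x y}
Term by term:
  1/3·u = \frac{A y^{2}}{3} + \frac{B e^{x y}}{3}
  -2·u_yyyy = - 2 B x^{4} e^{x y}
  4·u_yyy = 4 B x^{3} e^{x y}
  -u_x = - B y e^{x y}
So the left-hand side equals
  \frac{A y^{2}}{3} - 2 B x^{4} e^{x y} + 4 B x^{3} e^{x y} - B y e^{x y} + \frac{B e^{x y}}{3}
This must equal f(x, y) = - 2 x^{4} e^{x y} + 4 x^{3} e^{x y} - \frac{y^{2}}{3} - y e^{x y} + \frac{e^{x y}}{3} identically.
Matching coefficients of the independent functions:
  [y^{2}]:  \frac{A}{3} = - \frac{1}{3}
  [x^{3} e^{x y}]:  4 B = 4
  [x^{4} e^{x y}]:  - 2 B = -2
  [y e^{x y}]:  - B = -1
  [e^{x y}]:  \frac{B}{3} = \frac{1}{3}
Solving: A = -1, B = 1.
Check against the point condition:
  u(0, 0) = 1  ⟹  B = 1  ✓
Hence u(x, y) = - y^{2} + e^{x y}.

Answer: u(x, y) = - y^{2} + e^{x y}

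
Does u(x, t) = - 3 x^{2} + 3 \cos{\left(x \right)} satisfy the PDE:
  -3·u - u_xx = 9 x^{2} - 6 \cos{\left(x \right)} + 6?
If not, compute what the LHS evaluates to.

Evaluate each term of the left-hand side for u = - 3 x^{2} + 3 \cos{\left(x \right)}.
Derivatives:
  u_xx = - 3 \cos{\left(x \right)} - 6
Terms:
  -3·u = 9 x^{2} - 9 \cos{\left(x \right)}
  -u_xx = 3 \cos{\left(x \right)} + 6
Sum: LHS = 9 x^{2} - 6 \cos{\left(x \right)} + 6
This is exactly the given right-hand side, so u is a solution.

Answer: Yes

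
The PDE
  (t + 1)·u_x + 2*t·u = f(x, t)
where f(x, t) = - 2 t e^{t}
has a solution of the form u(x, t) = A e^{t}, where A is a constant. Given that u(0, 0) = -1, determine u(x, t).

Substitute the ansatz u = A e^{t} into the left-hand side.
Derivatives of the ansatz:
  u_x = 0
Term by term:
  (t + 1)·u_x = 0
  2*t·u = 2 A t e^{t}
So the left-hand side equals
  2 A t e^{t}
This must equal f(x, t) = - 2 t e^{t} identically.
Matching coefficients of the independent functions:
  [t e^{t}]:  2 A = -2
Solving: A = -1.
Check against the point condition:
  u(0, 0) = -1  ⟹  A = -1  ✓
Hence u(x, t) = - e^{t}.

Answer: u(x, t) = - e^{t}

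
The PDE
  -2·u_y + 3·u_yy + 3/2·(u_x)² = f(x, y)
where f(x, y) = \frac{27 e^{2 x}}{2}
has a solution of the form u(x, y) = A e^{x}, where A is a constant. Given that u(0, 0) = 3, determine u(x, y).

Substitute the ansatz u = A e^{x} into the left-hand side.
Derivatives of the ansatz:
  u_y = 0
  u_yy = 0
  u_x = A e^{x}
Term by term:
  -2·u_y = 0
  3·u_yy = 0
  3/2·(u_x)² = \frac{3 A^{2} e^{2 x}}{2}
So the left-hand side equals
  \frac{3 A^{2} e^{2 x}}{2}
This must equal f(x, y) = \frac{27 e^{2 x}}{2} identically.
Matching coefficients of the independent functions:
  [e^{2 x}]:  \frac{3 A^{2}}{2} = \frac{27}{2}
These equations allow (A) = (-3) or (3).
Impose the point condition(s):
  u(0, 0) = 3  ⟹  A = 3
Only A = 3 satisfies everything.
Hence u(x, y) = 3 e^{x}.

Answer: u(x, y) = 3 e^{x}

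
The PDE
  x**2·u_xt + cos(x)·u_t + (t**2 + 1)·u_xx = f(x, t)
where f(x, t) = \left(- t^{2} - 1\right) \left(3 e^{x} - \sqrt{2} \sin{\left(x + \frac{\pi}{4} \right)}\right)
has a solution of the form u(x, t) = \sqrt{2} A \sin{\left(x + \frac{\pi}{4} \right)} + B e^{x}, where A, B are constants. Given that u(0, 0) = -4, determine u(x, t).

Answer: u(x, t) = - 3 e^{x} - \sqrt{2} \sin{\left(x + \frac{\pi}{4} \right)}

Derivation:
Substitute the ansatz u = \sqrt{2} A \sin{\left(x + \frac{\pi}{4} \right)} + B e^{x} into the left-hand side.
Derivatives of the ansatz:
  u_xt = 0
  u_t = 0
  u_xx = - \sqrt{2} A \sin{\left(x + \frac{\pi}{4} \right)} + B e^{x}
Term by term:
  x**2·u_xt = 0
  cos(x)·u_t = 0
  (t**2 + 1)·u_xx = - \sqrt{2} A t^{2} \sin{\left(x + \frac{\pi}{4} \right)} - \sqrt{2} A \sin{\left(x + \frac{\pi}{4} \right)} + B t^{2} e^{x} + B e^{x}
So the left-hand side equals
  - \sqrt{2} A t^{2} \sin{\left(x + \frac{\pi}{4} \right)} - \sqrt{2} A \sin{\left(x + \frac{\pi}{4} \right)} + B t^{2} e^{x} + B e^{x}
This must equal f(x, t) identically; expanded, f = - 3 t^{2} e^{x} + \sqrt{2} t^{2} \sin{\left(x + \frac{\pi}{4} \right)} - 3 e^{x} + \sqrt{2} \sin{\left(x + \frac{\pi}{4} \right)}.
Matching coefficients of the independent functions:
  [\sqrt{2} \sin{\left(x + \frac{\pi}{4} \right)}, \sqrt{2} t^{2} \sin{\left(x + \frac{\pi}{4} \right)}]:  - A = 1
  [t^{2} e^{x}, e^{x}]:  B = -3
Solving: A = -1, B = -3.
Check against the point condition:
  u(0, 0) = -4  ⟹  A + B = -4  ✓
Hence u(x, t) = - 3 e^{x} - \sqrt{2} \sin{\left(x + \frac{\pi}{4} \right)}.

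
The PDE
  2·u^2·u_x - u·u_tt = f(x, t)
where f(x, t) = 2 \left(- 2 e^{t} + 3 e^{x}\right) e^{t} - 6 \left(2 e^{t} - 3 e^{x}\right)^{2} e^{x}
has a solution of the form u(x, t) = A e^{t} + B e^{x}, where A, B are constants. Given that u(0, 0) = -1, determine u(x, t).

Substitute the ansatz u = A e^{t} + B e^{x} into the left-hand side.
Derivatives of the ansatz:
  u_x = B e^{x}
  u_tt = A e^{t}
Term by term:
  2·u^2·u_x = 2 A^{2} B e^{2 t} e^{x} + 4 A B^{2} e^{t} e^{2 x} + 2 B^{3} e^{3 x}
  -u·u_tt = - A^{2} e^{2 t} - A B e^{t} e^{x}
So the left-hand side equals
  2 A^{2} B e^{2 t} e^{x} - A^{2} e^{2 t} + 4 A B^{2} e^{t} e^{2 x} - A B e^{t} e^{x} + 2 B^{3} e^{3 x}
This must equal f(x, t) identically; expanded, f = - 24 e^{2 t} e^{x} - 4 e^{2 t} + 72 e^{t} e^{2 x} + 6 e^{t} e^{x} - 54 e^{3 x}.
Matching coefficients of the independent functions:
  [e^{t} e^{x}]:  - A B = 6
  [e^{t} e^{2 x}]:  4 A B^{2} = 72
  [e^{2 t} e^{x}]:  2 A^{2} B = -24
  [e^{2 t}]:  - A^{2} = -4
  [e^{3 x}]:  2 B^{3} = -54
Solving: A = 2, B = -3.
Check against the point condition:
  u(0, 0) = -1  ⟹  A + B = -1  ✓
Hence u(x, t) = 2 e^{t} - 3 e^{x}.

Answer: u(x, t) = 2 e^{t} - 3 e^{x}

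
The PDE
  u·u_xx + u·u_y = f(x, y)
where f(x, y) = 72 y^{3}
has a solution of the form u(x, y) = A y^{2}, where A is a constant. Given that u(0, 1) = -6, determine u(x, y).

Answer: u(x, y) = - 6 y^{2}

Derivation:
Substitute the ansatz u = A y^{2} into the left-hand side.
Derivatives of the ansatz:
  u_xx = 0
  u_y = 2 A y
Term by term:
  u·u_xx = 0
  u·u_y = 2 A^{2} y^{3}
So the left-hand side equals
  2 A^{2} y^{3}
This must equal f(x, y) = 72 y^{3} identically.
Matching coefficients of the independent functions:
  [y^{3}]:  2 A^{2} = 72
These equations allow (A) = (-6) or (6).
Impose the point condition(s):
  u(0, 1) = -6  ⟹  A = -6
Only A = -6 satisfies everything.
Hence u(x, y) = - 6 y^{2}.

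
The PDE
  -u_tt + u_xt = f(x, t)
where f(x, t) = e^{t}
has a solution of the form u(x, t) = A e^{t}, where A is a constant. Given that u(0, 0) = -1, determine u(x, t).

Substitute the ansatz u = A e^{t} into the left-hand side.
Derivatives of the ansatz:
  u_tt = A e^{t}
  u_xt = 0
Term by term:
  -u_tt = - A e^{t}
  u_xt = 0
So the left-hand side equals
  - A e^{t}
This must equal f(x, t) = e^{t} identically.
Matching coefficients of the independent functions:
  [e^{t}]:  - A = 1
Solving: A = -1.
Check against the point condition:
  u(0, 0) = -1  ⟹  A = -1  ✓
Hence u(x, t) = - e^{t}.

Answer: u(x, t) = - e^{t}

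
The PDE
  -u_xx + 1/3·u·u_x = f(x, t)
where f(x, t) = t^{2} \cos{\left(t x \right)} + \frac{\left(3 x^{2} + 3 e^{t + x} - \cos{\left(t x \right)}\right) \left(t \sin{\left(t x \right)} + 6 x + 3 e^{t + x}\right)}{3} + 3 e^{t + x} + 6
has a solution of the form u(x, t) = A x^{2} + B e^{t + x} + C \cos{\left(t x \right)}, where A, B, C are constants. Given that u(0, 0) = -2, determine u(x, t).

Answer: u(x, t) = - 3 x^{2} - 3 e^{t + x} + \cos{\left(t x \right)}

Derivation:
Substitute the ansatz u = A x^{2} + B e^{t + x} + C \cos{\left(t x \right)} into the left-hand side.
Derivatives of the ansatz:
  u_xx = 2 A + B e^{t} e^{x} - C t^{2} \cos{\left(t x \right)}
  u_x = 2 A x + B e^{t} e^{x} - C t \sin{\left(t x \right)}
Term by term:
  -u_xx = - 2 A - B e^{t} e^{x} + C t^{2} \cos{\left(t x \right)}
  1/3·u·u_x = \frac{2 A^{2} x^{3}}{3} + \frac{A B x^{2} e^{t} e^{x}}{3} + \frac{2 A B x e^{t} e^{x}}{3} - \frac{A C t x^{2} \sin{\left(t x \right)}}{3} + \frac{2 A C x \cos{\left(t x \right)}}{3} + \frac{B^{2} e^{2 t} e^{2 x}}{3} - \frac{B C t e^{t} e^{x} \sin{\left(t x \right)}}{3} + \frac{B C e^{t} e^{x} \cos{\left(t x \right)}}{3} - \frac{C^{2} t \sin{\left(t x \right)} \cos{\left(t x \right)}}{3}
So the left-hand side equals
  \frac{2 A^{2} x^{3}}{3} + \frac{A B x^{2} e^{t} e^{x}}{3} + \frac{2 A B x e^{t} e^{x}}{3} - \frac{A C t x^{2} \sin{\left(t x \right)}}{3} + \frac{2 A C x \cos{\left(t x \right)}}{3} - 2 A + \frac{B^{2} e^{2 t} e^{2 x}}{3} - \frac{B C t e^{t} e^{x} \sin{\left(t x \right)}}{3} + \frac{B C e^{t} e^{x} \cos{\left(t x \right)}}{3} - B e^{t} e^{x} - \frac{C^{2} t \sin{\left(t x \right)} \cos{\left(t x \right)}}{3} + C t^{2} \cos{\left(t x \right)}
This must equal f(x, t) identically; expanded, f = t^{2} \cos{\left(t x \right)} + t x^{2} \sin{\left(t x \right)} + t e^{t} e^{x} \sin{\left(t x \right)} - \frac{t \sin{\left(t x \right)} \cos{\left(t x \right)}}{3} + 6 x^{3} + 3 x^{2} e^{t} e^{x} + 6 x e^{t} e^{x} - 2 x \cos{\left(t x \right)} + 3 e^{2 t} e^{2 x} - e^{t} e^{x} \cos{\left(t x \right)} + 3 e^{t} e^{x} + 6.
Matching coefficients of the independent functions:
  [constant term]:  - 2 A = 6
  [x^{3}]:  \frac{2 A^{2}}{3} = 6
  [t^{2} \cos{\left(t x \right)}]:  C = 1
  [x \cos{\left(t x \right)}]:  \frac{2 A C}{3} = -2
  [e^{t} e^{x}]:  - B = 3
  [e^{2 t} e^{2 x}]:  \frac{B^{2}}{3} = 3
  [t x^{2} \sin{\left(t x \right)}]:  - \frac{A C}{3} = 1
  [t \sin{\left(t x \right)} \cos{\left(t x \right)}]:  - \frac{C^{2}}{3} = - \frac{1}{3}
  [x e^{t} e^{x}]:  \frac{2 A B}{3} = 6
  [x^{2} e^{t} e^{x}]:  \frac{A B}{3} = 3
  [e^{t} e^{x} \cos{\left(t x \right)}]:  \frac{B C}{3} = -1
  [t e^{t} e^{x} \sin{\left(t x \right)}]:  - \frac{B C}{3} = 1
Solving: A = -3, B = -3, C = 1.
Check against the point condition:
  u(0, 0) = -2  ⟹  B + C = -2  ✓
Hence u(x, t) = - 3 x^{2} - 3 e^{t + x} + \cos{\left(t x \right)}.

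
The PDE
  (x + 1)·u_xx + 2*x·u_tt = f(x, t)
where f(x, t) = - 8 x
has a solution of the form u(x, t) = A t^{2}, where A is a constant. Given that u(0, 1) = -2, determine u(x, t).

Substitute the ansatz u = A t^{2} into the left-hand side.
Derivatives of the ansatz:
  u_xx = 0
  u_tt = 2 A
Term by term:
  (x + 1)·u_xx = 0
  2*x·u_tt = 4 A x
So the left-hand side equals
  4 A x
This must equal f(x, t) = - 8 x identically.
Matching coefficients of the independent functions:
  [x]:  4 A = -8
Solving: A = -2.
Check against the point condition:
  u(0, 1) = -2  ⟹  A = -2  ✓
Hence u(x, t) = - 2 t^{2}.

Answer: u(x, t) = - 2 t^{2}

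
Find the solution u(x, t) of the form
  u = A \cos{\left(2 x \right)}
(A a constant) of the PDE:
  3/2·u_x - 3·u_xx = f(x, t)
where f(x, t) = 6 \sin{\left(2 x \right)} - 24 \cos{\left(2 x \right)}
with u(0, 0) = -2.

Answer: u(x, t) = - 2 \cos{\left(2 x \right)}

Derivation:
Substitute the ansatz u = A \cos{\left(2 x \right)} into the left-hand side.
Derivatives of the ansatz:
  u_x = - 2 A \sin{\left(2 x \right)}
  u_xx = - 4 A \cos{\left(2 x \right)}
Term by term:
  3/2·u_x = - 3 A \sin{\left(2 x \right)}
  -3·u_xx = 12 A \cos{\left(2 x \right)}
So the left-hand side equals
  - 3 A \sin{\left(2 x \right)} + 12 A \cos{\left(2 x \right)}
This must equal f(x, t) = 6 \sin{\left(2 x \right)} - 24 \cos{\left(2 x \right)} identically.
Matching coefficients of the independent functions:
  [\sin{\left(2 x \right)}]:  - 3 A = 6
  [\cos{\left(2 x \right)}]:  12 A = -24
Solving: A = -2.
Check against the point condition:
  u(0, 0) = -2  ⟹  A = -2  ✓
Hence u(x, t) = - 2 \cos{\left(2 x \right)}.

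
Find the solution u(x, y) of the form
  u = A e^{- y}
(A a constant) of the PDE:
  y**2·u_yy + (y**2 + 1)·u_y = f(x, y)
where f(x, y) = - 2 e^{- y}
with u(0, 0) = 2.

Answer: u(x, y) = 2 e^{- y}

Derivation:
Substitute the ansatz u = A e^{- y} into the left-hand side.
Derivatives of the ansatz:
  u_yy = A e^{- y}
  u_y = - A e^{- y}
Term by term:
  y**2·u_yy = A y^{2} e^{- y}
  (y**2 + 1)·u_y = - A y^{2} e^{- y} - A e^{- y}
So the left-hand side equals
  - A e^{- y}
This must equal f(x, y) = - 2 e^{- y} identically.
Matching coefficients of the independent functions:
  [e^{- y}]:  - A = -2
Solving: A = 2.
Check against the point condition:
  u(0, 0) = 2  ⟹  A = 2  ✓
Hence u(x, y) = 2 e^{- y}.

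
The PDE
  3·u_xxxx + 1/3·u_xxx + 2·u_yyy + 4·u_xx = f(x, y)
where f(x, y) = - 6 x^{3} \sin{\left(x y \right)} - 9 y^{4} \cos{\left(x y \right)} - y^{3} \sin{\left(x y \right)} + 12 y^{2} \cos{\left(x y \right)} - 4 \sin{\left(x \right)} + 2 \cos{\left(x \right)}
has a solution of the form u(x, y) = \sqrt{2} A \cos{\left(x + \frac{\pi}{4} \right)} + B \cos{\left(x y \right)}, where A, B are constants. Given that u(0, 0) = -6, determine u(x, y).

Substitute the ansatz u = \sqrt{2} A \cos{\left(x + \frac{\pi}{4} \right)} + B \cos{\left(x y \right)} into the left-hand side.
Derivatives of the ansatz:
  u_xxxx = \sqrt{2} A \cos{\left(x + \frac{\pi}{4} \right)} + B y^{4} \cos{\left(x y \right)}
  u_xxx = \sqrt{2} A \sin{\left(x + \frac{\pi}{4} \right)} + B y^{3} \sin{\left(x y \right)}
  u_yyy = B x^{3} \sin{\left(x y \right)}
  u_xx = - \sqrt{2} A \cos{\left(x + \frac{\pi}{4} \right)} - B y^{2} \cos{\left(x y \right)}
Term by term:
  3·u_xxxx = 3 \sqrt{2} A \cos{\left(x + \frac{\pi}{4} \right)} + 3 B y^{4} \cos{\left(x y \right)}
  1/3·u_xxx = \frac{\sqrt{2} A \sin{\left(x + \frac{\pi}{4} \right)}}{3} + \frac{B y^{3} \sin{\left(x y \right)}}{3}
  2·u_yyy = 2 B x^{3} \sin{\left(x y \right)}
  4·u_xx = - 4 \sqrt{2} A \cos{\left(x + \frac{\pi}{4} \right)} - 4 B y^{2} \cos{\left(x y \right)}
So the left-hand side equals
  \frac{\sqrt{2} A \sin{\left(x + \frac{\pi}{4} \right)}}{3} - \sqrt{2} A \cos{\left(x + \frac{\pi}{4} \right)} + 2 B x^{3} \sin{\left(x y \right)} + 3 B y^{4} \cos{\left(x y \right)} + \frac{B y^{3} \sin{\left(x y \right)}}{3} - 4 B y^{2} \cos{\left(x y \right)}
This must equal f(x, y) identically; expanded, f = - 6 x^{3} \sin{\left(x y \right)} - 9 y^{4} \cos{\left(x y \right)} - y^{3} \sin{\left(x y \right)} + 12 y^{2} \cos{\left(x y \right)} - \sqrt{2} \sin{\left(x + \frac{\pi}{4} \right)} + 3 \sqrt{2} \cos{\left(x + \frac{\pi}{4} \right)}.
Matching coefficients of the independent functions:
  [\sqrt{2} \sin{\left(x + \frac{\pi}{4} \right)}]:  \frac{A}{3} = -1
  [\sqrt{2} \cos{\left(x + \frac{\pi}{4} \right)}]:  - A = 3
  [x^{3} \sin{\left(x y \right)}]:  2 B = -6
  [y^{2} \cos{\left(x y \right)}]:  - 4 B = 12
  [y^{3} \sin{\left(x y \right)}]:  \frac{B}{3} = -1
  [y^{4} \cos{\left(x y \right)}]:  3 B = -9
Solving: A = -3, B = -3.
Check against the point condition:
  u(0, 0) = -6  ⟹  A + B = -6  ✓
Hence u(x, y) = - 3 \cos{\left(x y \right)} - 3 \sqrt{2} \cos{\left(x + \frac{\pi}{4} \right)}.

Answer: u(x, y) = - 3 \cos{\left(x y \right)} - 3 \sqrt{2} \cos{\left(x + \frac{\pi}{4} \right)}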